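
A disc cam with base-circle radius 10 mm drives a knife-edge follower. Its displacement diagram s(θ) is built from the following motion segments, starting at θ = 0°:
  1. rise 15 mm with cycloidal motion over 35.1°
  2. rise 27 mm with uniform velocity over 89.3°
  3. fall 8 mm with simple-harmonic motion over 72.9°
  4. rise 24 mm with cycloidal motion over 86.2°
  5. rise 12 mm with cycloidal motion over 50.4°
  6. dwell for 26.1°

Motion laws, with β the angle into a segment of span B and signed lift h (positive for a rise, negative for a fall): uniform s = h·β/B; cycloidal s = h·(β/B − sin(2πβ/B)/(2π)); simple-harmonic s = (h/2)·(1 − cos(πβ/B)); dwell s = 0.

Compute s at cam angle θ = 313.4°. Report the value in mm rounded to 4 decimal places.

seg 1 [0°–35.1°] cycloidal, h=15: full span → s += 15 → s = 15.0000
seg 2 [35.1°–124.4°] uniform, h=27: full span → s += 27 → s = 42.0000
seg 3 [124.4°–197.3°] simple-harmonic, h=-8: full span → s += -8 → s = 34.0000
seg 4 [197.3°–283.5°] cycloidal, h=24: full span → s += 24 → s = 58.0000
seg 5 [283.5°–333.9°] cycloidal, h=12: θ=313.4° here. β=29.9, B=50.4. 12·(0.5933 − sin(2π·0.5933)/(2π)) = 8.1752 → s = 66.1752

66.1752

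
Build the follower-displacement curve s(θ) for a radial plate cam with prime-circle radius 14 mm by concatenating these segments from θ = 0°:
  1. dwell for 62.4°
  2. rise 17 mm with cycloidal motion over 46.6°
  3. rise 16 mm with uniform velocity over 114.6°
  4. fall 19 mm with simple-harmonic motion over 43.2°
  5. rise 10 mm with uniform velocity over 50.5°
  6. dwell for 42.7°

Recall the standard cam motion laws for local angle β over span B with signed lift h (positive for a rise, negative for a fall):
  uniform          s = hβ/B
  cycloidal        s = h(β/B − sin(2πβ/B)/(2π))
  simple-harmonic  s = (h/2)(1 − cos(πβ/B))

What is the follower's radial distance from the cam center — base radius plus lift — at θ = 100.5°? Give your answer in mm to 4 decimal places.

seg 1 [0°–62.4°] dwell: s stays 0.0000
seg 2 [62.4°–109°] cycloidal, h=17: θ=100.5° here. β=38.1, B=46.6. 17·(0.8176 − sin(2π·0.8176)/(2π)) = 16.3644 → s = 16.3644
radial distance = base radius + s = 14 + 16.3644 = 30.3644

30.3644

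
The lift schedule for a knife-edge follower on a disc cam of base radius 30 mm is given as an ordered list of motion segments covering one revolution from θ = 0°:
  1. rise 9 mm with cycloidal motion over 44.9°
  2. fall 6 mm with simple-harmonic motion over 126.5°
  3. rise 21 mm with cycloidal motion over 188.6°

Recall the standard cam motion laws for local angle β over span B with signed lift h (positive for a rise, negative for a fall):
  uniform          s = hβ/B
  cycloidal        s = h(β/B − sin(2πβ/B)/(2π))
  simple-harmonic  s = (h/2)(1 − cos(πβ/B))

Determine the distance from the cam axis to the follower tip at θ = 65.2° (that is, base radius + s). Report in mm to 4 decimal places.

seg 1 [0°–44.9°] cycloidal, h=9: full span → s += 9 → s = 9.0000
seg 2 [44.9°–171.4°] simple-harmonic, h=-6: θ=65.2° here. β=20.3, B=126.5. -6/2·(1 − cos(π·0.1605)) = -0.3732 → s = 8.6268
radial distance = base radius + s = 30 + 8.6268 = 38.6268

38.6268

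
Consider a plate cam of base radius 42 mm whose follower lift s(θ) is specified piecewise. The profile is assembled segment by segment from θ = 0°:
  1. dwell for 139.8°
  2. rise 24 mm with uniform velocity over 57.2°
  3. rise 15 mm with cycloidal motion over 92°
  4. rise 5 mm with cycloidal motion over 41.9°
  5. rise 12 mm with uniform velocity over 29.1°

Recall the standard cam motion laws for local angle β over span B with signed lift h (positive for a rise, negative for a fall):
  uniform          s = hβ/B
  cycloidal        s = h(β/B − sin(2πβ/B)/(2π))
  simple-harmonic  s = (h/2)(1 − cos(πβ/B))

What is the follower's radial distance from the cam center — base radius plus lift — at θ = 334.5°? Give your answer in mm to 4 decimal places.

seg 1 [0°–139.8°] dwell: s stays 0.0000
seg 2 [139.8°–197°] uniform, h=24: full span → s += 24 → s = 24.0000
seg 3 [197°–289°] cycloidal, h=15: full span → s += 15 → s = 39.0000
seg 4 [289°–330.9°] cycloidal, h=5: full span → s += 5 → s = 44.0000
seg 5 [330.9°–360°] uniform, h=12: θ=334.5° here. β=3.6, B=29.1. 12·3.6/29.1 = 1.4845 → s = 45.4845
radial distance = base radius + s = 42 + 45.4845 = 87.4845

87.4845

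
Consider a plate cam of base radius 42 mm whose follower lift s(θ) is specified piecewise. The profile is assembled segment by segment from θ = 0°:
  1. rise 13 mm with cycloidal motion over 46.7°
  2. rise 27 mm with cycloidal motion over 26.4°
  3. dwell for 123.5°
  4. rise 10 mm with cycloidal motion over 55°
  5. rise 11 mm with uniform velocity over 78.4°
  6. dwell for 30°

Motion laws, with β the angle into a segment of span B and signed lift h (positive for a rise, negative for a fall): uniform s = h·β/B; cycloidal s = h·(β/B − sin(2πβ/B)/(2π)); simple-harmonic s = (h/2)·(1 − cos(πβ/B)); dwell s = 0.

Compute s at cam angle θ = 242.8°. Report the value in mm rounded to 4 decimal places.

seg 1 [0°–46.7°] cycloidal, h=13: full span → s += 13 → s = 13.0000
seg 2 [46.7°–73.1°] cycloidal, h=27: full span → s += 27 → s = 40.0000
seg 3 [73.1°–196.6°] dwell: s stays 40.0000
seg 4 [196.6°–251.6°] cycloidal, h=10: θ=242.8° here. β=46.2, B=55. 10·(0.8400 − sin(2π·0.8400)/(2π)) = 9.7438 → s = 49.7438

49.7438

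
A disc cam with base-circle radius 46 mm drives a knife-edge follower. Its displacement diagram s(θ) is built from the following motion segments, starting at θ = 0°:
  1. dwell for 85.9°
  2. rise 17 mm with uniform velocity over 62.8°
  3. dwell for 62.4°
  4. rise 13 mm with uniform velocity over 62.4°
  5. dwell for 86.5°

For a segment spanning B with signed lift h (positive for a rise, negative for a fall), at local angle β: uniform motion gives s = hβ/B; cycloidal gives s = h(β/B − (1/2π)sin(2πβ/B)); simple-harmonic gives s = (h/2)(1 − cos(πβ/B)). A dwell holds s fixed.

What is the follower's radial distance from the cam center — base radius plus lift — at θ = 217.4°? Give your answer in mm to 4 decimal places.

seg 1 [0°–85.9°] dwell: s stays 0.0000
seg 2 [85.9°–148.7°] uniform, h=17: full span → s += 17 → s = 17.0000
seg 3 [148.7°–211.1°] dwell: s stays 17.0000
seg 4 [211.1°–273.5°] uniform, h=13: θ=217.4° here. β=6.3, B=62.4. 13·6.3/62.4 = 1.3125 → s = 18.3125
radial distance = base radius + s = 46 + 18.3125 = 64.3125

64.3125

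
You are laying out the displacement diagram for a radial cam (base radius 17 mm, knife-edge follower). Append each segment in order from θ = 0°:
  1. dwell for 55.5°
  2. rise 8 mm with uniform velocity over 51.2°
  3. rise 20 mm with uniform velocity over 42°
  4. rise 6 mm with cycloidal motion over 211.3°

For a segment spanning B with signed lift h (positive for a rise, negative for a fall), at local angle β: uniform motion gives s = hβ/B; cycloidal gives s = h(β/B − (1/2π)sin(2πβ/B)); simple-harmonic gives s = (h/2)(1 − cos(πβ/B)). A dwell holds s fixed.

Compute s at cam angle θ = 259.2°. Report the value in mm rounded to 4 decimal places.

seg 1 [0°–55.5°] dwell: s stays 0.0000
seg 2 [55.5°–106.7°] uniform, h=8: full span → s += 8 → s = 8.0000
seg 3 [106.7°–148.7°] uniform, h=20: full span → s += 20 → s = 28.0000
seg 4 [148.7°–360°] cycloidal, h=6: θ=259.2° here. β=110.5, B=211.3. 6·(0.5230 − sin(2π·0.5230)/(2π)) = 3.2750 → s = 31.2750

31.2750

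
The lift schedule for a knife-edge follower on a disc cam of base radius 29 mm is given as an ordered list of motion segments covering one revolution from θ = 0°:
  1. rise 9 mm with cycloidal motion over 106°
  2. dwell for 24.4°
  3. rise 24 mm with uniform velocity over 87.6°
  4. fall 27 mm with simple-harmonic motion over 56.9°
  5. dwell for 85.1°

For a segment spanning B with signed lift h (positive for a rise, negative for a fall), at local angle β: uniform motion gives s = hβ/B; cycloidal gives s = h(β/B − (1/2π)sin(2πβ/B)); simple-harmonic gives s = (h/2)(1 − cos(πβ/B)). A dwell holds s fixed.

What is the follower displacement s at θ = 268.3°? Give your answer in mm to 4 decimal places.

seg 1 [0°–106°] cycloidal, h=9: full span → s += 9 → s = 9.0000
seg 2 [106°–130.4°] dwell: s stays 9.0000
seg 3 [130.4°–218°] uniform, h=24: full span → s += 24 → s = 33.0000
seg 4 [218°–274.9°] simple-harmonic, h=-27: θ=268.3° here. β=50.3, B=56.9. -27/2·(1 − cos(π·0.8840)) = -26.1135 → s = 6.8865

6.8865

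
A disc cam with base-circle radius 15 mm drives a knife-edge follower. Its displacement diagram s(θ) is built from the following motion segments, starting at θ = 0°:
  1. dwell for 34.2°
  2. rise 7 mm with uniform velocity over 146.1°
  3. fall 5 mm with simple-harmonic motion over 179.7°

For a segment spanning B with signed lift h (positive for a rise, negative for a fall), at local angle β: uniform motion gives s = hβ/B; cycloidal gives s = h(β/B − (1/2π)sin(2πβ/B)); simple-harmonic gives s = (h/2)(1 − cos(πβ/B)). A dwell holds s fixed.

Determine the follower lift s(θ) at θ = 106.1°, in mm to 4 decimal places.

seg 1 [0°–34.2°] dwell: s stays 0.0000
seg 2 [34.2°–180.3°] uniform, h=7: θ=106.1° here. β=71.9, B=146.1. 7·71.9/146.1 = 3.4449 → s = 3.4449

3.4449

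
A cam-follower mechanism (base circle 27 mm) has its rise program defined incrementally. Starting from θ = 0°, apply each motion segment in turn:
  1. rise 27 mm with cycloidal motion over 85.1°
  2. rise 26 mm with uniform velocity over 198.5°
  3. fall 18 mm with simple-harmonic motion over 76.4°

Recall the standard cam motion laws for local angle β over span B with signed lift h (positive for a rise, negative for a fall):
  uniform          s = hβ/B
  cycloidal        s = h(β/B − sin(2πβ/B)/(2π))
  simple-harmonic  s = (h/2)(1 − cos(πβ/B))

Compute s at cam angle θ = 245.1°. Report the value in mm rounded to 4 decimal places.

seg 1 [0°–85.1°] cycloidal, h=27: full span → s += 27 → s = 27.0000
seg 2 [85.1°–283.6°] uniform, h=26: θ=245.1° here. β=160, B=198.5. 26·160/198.5 = 20.9572 → s = 47.9572

47.9572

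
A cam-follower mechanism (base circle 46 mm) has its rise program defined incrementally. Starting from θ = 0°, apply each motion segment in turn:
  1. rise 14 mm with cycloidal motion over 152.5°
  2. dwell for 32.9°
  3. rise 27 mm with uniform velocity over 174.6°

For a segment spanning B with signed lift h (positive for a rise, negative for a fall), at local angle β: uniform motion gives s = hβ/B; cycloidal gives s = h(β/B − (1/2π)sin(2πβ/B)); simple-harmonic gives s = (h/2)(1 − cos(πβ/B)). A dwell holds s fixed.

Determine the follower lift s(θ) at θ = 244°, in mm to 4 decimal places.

seg 1 [0°–152.5°] cycloidal, h=14: full span → s += 14 → s = 14.0000
seg 2 [152.5°–185.4°] dwell: s stays 14.0000
seg 3 [185.4°–360°] uniform, h=27: θ=244° here. β=58.6, B=174.6. 27·58.6/174.6 = 9.0619 → s = 23.0619

23.0619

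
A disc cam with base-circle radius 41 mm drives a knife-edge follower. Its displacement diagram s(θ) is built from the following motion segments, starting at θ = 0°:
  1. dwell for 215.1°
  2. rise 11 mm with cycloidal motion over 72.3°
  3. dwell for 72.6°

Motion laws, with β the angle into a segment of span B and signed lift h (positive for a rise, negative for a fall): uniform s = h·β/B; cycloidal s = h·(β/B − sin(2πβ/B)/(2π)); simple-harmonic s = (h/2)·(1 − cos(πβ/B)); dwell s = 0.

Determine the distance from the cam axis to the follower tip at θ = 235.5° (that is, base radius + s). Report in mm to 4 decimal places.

seg 1 [0°–215.1°] dwell: s stays 0.0000
seg 2 [215.1°–287.4°] cycloidal, h=11: θ=235.5° here. β=20.4, B=72.3. 11·(0.2822 − sin(2π·0.2822)/(2π)) = 1.3886 → s = 1.3886
radial distance = base radius + s = 41 + 1.3886 = 42.3886

42.3886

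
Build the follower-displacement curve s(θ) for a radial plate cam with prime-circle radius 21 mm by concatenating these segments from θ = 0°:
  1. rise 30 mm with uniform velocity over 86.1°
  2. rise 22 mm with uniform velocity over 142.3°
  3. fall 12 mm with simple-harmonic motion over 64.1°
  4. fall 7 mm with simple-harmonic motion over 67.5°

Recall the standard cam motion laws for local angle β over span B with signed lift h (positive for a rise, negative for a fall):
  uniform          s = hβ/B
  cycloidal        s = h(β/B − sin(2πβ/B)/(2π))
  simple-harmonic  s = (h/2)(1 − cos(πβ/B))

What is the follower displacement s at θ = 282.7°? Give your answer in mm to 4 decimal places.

seg 1 [0°–86.1°] uniform, h=30: full span → s += 30 → s = 30.0000
seg 2 [86.1°–228.4°] uniform, h=22: full span → s += 22 → s = 52.0000
seg 3 [228.4°–292.5°] simple-harmonic, h=-12: θ=282.7° here. β=54.3, B=64.1. -12/2·(1 − cos(π·0.8471)) = -11.3211 → s = 40.6789

40.6789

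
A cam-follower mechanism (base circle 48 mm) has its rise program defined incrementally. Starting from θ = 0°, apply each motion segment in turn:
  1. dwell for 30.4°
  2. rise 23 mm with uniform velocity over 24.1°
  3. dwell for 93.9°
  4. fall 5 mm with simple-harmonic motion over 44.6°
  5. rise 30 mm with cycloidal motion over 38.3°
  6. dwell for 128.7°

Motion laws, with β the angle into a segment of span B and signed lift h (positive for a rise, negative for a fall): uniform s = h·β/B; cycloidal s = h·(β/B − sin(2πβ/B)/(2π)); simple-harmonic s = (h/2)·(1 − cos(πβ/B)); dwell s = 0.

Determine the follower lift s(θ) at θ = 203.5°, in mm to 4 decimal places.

seg 1 [0°–30.4°] dwell: s stays 0.0000
seg 2 [30.4°–54.5°] uniform, h=23: full span → s += 23 → s = 23.0000
seg 3 [54.5°–148.4°] dwell: s stays 23.0000
seg 4 [148.4°–193°] simple-harmonic, h=-5: full span → s += -5 → s = 18.0000
seg 5 [193°–231.3°] cycloidal, h=30: θ=203.5° here. β=10.5, B=38.3. 30·(0.2742 − sin(2π·0.2742)/(2π)) = 3.5048 → s = 21.5048

21.5048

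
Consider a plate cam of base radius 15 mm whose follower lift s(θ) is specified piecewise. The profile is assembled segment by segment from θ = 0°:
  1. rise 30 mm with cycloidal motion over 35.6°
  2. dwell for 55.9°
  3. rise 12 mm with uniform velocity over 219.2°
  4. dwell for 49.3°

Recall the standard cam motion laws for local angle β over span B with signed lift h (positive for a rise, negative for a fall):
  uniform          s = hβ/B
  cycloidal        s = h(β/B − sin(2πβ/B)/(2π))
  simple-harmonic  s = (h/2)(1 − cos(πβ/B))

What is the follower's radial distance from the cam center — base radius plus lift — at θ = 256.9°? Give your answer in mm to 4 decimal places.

seg 1 [0°–35.6°] cycloidal, h=30: full span → s += 30 → s = 30.0000
seg 2 [35.6°–91.5°] dwell: s stays 30.0000
seg 3 [91.5°–310.7°] uniform, h=12: θ=256.9° here. β=165.4, B=219.2. 12·165.4/219.2 = 9.0547 → s = 39.0547
radial distance = base radius + s = 15 + 39.0547 = 54.0547

54.0547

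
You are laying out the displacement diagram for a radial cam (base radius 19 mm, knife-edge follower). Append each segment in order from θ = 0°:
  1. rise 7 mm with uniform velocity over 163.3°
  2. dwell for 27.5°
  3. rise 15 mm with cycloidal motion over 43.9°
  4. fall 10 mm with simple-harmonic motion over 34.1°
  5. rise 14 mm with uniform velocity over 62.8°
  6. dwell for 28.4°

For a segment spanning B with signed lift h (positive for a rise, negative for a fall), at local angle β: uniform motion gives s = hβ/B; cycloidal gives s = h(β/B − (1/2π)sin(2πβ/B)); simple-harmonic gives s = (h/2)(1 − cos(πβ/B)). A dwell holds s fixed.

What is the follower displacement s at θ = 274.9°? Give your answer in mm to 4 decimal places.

seg 1 [0°–163.3°] uniform, h=7: full span → s += 7 → s = 7.0000
seg 2 [163.3°–190.8°] dwell: s stays 7.0000
seg 3 [190.8°–234.7°] cycloidal, h=15: full span → s += 15 → s = 22.0000
seg 4 [234.7°–268.8°] simple-harmonic, h=-10: full span → s += -10 → s = 12.0000
seg 5 [268.8°–331.6°] uniform, h=14: θ=274.9° here. β=6.1, B=62.8. 14·6.1/62.8 = 1.3599 → s = 13.3599

13.3599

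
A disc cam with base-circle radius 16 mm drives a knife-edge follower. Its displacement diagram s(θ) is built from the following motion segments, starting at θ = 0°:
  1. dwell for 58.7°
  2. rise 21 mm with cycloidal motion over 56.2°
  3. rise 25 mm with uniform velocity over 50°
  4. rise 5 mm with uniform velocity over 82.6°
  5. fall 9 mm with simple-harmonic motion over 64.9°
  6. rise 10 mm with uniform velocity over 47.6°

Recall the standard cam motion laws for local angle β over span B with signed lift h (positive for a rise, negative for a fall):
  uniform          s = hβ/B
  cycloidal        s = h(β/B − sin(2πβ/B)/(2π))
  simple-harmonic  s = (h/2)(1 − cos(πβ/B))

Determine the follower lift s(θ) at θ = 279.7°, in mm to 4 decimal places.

seg 1 [0°–58.7°] dwell: s stays 0.0000
seg 2 [58.7°–114.9°] cycloidal, h=21: full span → s += 21 → s = 21.0000
seg 3 [114.9°–164.9°] uniform, h=25: full span → s += 25 → s = 46.0000
seg 4 [164.9°–247.5°] uniform, h=5: full span → s += 5 → s = 51.0000
seg 5 [247.5°–312.4°] simple-harmonic, h=-9: θ=279.7° here. β=32.2, B=64.9. -9/2·(1 − cos(π·0.4961)) = -4.4455 → s = 46.5545

46.5545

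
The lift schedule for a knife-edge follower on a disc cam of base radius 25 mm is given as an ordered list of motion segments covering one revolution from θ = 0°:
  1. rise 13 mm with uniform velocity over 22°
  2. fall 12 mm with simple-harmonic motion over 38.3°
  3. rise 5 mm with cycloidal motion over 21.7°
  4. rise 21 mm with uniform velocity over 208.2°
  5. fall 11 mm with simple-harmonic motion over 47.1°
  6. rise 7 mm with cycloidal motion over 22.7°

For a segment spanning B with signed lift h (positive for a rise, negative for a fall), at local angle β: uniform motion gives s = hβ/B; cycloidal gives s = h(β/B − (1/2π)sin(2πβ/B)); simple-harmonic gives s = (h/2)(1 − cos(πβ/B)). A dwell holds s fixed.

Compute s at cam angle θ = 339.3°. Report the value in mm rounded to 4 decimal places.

seg 1 [0°–22°] uniform, h=13: full span → s += 13 → s = 13.0000
seg 2 [22°–60.3°] simple-harmonic, h=-12: full span → s += -12 → s = 1.0000
seg 3 [60.3°–82°] cycloidal, h=5: full span → s += 5 → s = 6.0000
seg 4 [82°–290.2°] uniform, h=21: full span → s += 21 → s = 27.0000
seg 5 [290.2°–337.3°] simple-harmonic, h=-11: full span → s += -11 → s = 16.0000
seg 6 [337.3°–360°] cycloidal, h=7: θ=339.3° here. β=2, B=22.7. 7·(0.0881 − sin(2π·0.0881)/(2π)) = 0.0310 → s = 16.0310

16.0310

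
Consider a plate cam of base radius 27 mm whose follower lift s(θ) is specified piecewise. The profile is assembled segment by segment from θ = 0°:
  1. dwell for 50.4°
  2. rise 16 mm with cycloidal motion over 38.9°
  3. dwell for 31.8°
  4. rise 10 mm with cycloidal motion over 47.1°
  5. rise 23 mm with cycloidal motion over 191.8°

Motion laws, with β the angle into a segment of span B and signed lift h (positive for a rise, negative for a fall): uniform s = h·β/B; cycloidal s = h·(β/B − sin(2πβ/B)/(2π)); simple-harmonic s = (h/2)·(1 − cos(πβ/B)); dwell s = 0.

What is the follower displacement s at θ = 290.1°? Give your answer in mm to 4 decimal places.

seg 1 [0°–50.4°] dwell: s stays 0.0000
seg 2 [50.4°–89.3°] cycloidal, h=16: full span → s += 16 → s = 16.0000
seg 3 [89.3°–121.1°] dwell: s stays 16.0000
seg 4 [121.1°–168.2°] cycloidal, h=10: full span → s += 10 → s = 26.0000
seg 5 [168.2°–360°] cycloidal, h=23: θ=290.1° here. β=121.9, B=191.8. 23·(0.6356 − sin(2π·0.6356)/(2π)) = 17.3721 → s = 43.3721

43.3721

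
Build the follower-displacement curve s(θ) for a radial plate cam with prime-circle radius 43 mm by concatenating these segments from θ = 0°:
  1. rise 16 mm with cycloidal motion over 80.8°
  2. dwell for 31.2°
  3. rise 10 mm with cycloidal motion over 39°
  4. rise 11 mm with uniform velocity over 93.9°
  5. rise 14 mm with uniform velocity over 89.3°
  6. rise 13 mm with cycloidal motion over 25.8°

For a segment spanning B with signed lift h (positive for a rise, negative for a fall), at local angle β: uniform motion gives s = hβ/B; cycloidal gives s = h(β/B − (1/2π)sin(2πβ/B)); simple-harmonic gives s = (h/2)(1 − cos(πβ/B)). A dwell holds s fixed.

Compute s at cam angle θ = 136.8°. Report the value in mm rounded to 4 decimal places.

seg 1 [0°–80.8°] cycloidal, h=16: full span → s += 16 → s = 16.0000
seg 2 [80.8°–112°] dwell: s stays 16.0000
seg 3 [112°–151°] cycloidal, h=10: θ=136.8° here. β=24.8, B=39. 10·(0.6359 − sin(2π·0.6359)/(2π)) = 7.5587 → s = 23.5587

23.5587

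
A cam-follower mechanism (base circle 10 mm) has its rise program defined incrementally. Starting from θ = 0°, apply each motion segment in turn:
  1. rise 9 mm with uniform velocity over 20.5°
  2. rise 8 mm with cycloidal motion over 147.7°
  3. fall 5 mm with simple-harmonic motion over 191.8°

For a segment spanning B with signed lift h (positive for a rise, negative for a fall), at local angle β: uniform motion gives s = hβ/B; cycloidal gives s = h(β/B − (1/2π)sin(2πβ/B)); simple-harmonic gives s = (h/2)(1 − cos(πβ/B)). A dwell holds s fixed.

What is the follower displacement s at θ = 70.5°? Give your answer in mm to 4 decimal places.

seg 1 [0°–20.5°] uniform, h=9: full span → s += 9 → s = 9.0000
seg 2 [20.5°–168.2°] cycloidal, h=8: θ=70.5° here. β=50, B=147.7. 8·(0.3385 − sin(2π·0.3385)/(2π)) = 1.6269 → s = 10.6269

10.6269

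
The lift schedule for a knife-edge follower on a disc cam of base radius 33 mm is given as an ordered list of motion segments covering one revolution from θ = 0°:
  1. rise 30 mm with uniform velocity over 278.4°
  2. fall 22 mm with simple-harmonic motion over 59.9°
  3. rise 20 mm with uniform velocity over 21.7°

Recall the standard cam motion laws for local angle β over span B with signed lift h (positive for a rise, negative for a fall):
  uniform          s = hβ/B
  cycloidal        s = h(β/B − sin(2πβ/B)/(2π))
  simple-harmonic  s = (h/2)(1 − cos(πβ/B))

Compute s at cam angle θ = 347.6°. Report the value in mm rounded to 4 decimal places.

seg 1 [0°–278.4°] uniform, h=30: full span → s += 30 → s = 30.0000
seg 2 [278.4°–338.3°] simple-harmonic, h=-22: full span → s += -22 → s = 8.0000
seg 3 [338.3°–360°] uniform, h=20: θ=347.6° here. β=9.3, B=21.7. 20·9.3/21.7 = 8.5714 → s = 16.5714

16.5714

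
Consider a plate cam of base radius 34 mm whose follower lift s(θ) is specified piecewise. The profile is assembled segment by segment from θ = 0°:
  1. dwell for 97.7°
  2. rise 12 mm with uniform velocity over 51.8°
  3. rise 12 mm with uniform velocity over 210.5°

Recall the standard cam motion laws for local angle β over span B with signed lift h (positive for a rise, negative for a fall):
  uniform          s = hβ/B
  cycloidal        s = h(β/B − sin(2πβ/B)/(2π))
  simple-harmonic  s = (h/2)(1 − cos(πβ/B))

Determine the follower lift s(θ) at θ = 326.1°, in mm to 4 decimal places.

seg 1 [0°–97.7°] dwell: s stays 0.0000
seg 2 [97.7°–149.5°] uniform, h=12: full span → s += 12 → s = 12.0000
seg 3 [149.5°–360°] uniform, h=12: θ=326.1° here. β=176.6, B=210.5. 12·176.6/210.5 = 10.0675 → s = 22.0675

22.0675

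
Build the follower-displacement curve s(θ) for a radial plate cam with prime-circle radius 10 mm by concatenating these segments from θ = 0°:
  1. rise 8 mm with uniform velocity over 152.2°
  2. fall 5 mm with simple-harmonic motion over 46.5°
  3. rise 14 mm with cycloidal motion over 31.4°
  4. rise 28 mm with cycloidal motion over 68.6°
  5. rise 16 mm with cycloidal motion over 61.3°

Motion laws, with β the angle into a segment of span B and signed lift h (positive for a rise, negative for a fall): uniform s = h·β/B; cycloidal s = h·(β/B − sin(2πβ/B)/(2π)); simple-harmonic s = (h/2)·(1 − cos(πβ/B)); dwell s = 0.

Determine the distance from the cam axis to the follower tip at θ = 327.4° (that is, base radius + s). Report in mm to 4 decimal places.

seg 1 [0°–152.2°] uniform, h=8: full span → s += 8 → s = 8.0000
seg 2 [152.2°–198.7°] simple-harmonic, h=-5: full span → s += -5 → s = 3.0000
seg 3 [198.7°–230.1°] cycloidal, h=14: full span → s += 14 → s = 17.0000
seg 4 [230.1°–298.7°] cycloidal, h=28: full span → s += 28 → s = 45.0000
seg 5 [298.7°–360°] cycloidal, h=16: θ=327.4° here. β=28.7, B=61.3. 16·(0.4682 − sin(2π·0.4682)/(2π)) = 6.9854 → s = 51.9854
radial distance = base radius + s = 10 + 51.9854 = 61.9854

61.9854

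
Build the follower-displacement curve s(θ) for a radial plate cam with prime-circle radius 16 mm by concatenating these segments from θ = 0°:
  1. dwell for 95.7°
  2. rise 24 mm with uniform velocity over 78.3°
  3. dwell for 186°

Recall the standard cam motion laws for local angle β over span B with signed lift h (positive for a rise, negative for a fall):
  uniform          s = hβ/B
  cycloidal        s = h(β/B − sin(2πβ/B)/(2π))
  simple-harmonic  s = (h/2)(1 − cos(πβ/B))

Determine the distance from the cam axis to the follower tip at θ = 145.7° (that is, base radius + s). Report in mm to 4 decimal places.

seg 1 [0°–95.7°] dwell: s stays 0.0000
seg 2 [95.7°–174°] uniform, h=24: θ=145.7° here. β=50, B=78.3. 24·50/78.3 = 15.3257 → s = 15.3257
radial distance = base radius + s = 16 + 15.3257 = 31.3257

31.3257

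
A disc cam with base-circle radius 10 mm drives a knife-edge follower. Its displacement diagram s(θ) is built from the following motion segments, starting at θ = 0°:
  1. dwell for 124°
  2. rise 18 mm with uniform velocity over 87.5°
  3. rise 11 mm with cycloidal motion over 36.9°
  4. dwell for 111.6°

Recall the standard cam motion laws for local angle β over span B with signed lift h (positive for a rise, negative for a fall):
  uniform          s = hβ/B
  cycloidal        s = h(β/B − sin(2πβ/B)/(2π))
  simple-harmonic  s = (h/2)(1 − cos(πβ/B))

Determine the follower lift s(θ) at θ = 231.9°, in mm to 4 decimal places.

seg 1 [0°–124°] dwell: s stays 0.0000
seg 2 [124°–211.5°] uniform, h=18: full span → s += 18 → s = 18.0000
seg 3 [211.5°–248.4°] cycloidal, h=11: θ=231.9° here. β=20.4, B=36.9. 11·(0.5528 − sin(2π·0.5528)/(2π)) = 6.6520 → s = 24.6520

24.6520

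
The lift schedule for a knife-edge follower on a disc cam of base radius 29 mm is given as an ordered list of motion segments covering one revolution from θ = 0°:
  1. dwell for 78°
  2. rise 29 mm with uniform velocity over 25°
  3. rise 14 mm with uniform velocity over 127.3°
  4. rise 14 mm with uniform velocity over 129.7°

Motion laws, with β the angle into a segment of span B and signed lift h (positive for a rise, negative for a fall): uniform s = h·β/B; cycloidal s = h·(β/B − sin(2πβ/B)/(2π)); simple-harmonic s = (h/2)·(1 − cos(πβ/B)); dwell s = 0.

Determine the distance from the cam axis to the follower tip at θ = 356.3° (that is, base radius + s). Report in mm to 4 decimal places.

seg 1 [0°–78°] dwell: s stays 0.0000
seg 2 [78°–103°] uniform, h=29: full span → s += 29 → s = 29.0000
seg 3 [103°–230.3°] uniform, h=14: full span → s += 14 → s = 43.0000
seg 4 [230.3°–360°] uniform, h=14: θ=356.3° here. β=126, B=129.7. 14·126/129.7 = 13.6006 → s = 56.6006
radial distance = base radius + s = 29 + 56.6006 = 85.6006

85.6006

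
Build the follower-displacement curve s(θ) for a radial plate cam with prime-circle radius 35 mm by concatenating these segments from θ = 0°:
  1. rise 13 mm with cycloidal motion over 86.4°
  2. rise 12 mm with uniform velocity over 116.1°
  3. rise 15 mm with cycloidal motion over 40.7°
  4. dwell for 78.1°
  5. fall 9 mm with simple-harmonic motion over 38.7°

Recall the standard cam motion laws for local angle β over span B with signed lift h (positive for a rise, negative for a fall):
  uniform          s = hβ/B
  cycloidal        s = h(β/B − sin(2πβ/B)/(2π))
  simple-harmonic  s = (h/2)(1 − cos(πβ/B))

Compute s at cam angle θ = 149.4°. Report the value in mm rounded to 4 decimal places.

seg 1 [0°–86.4°] cycloidal, h=13: full span → s += 13 → s = 13.0000
seg 2 [86.4°–202.5°] uniform, h=12: θ=149.4° here. β=63, B=116.1. 12·63/116.1 = 6.5116 → s = 19.5116

19.5116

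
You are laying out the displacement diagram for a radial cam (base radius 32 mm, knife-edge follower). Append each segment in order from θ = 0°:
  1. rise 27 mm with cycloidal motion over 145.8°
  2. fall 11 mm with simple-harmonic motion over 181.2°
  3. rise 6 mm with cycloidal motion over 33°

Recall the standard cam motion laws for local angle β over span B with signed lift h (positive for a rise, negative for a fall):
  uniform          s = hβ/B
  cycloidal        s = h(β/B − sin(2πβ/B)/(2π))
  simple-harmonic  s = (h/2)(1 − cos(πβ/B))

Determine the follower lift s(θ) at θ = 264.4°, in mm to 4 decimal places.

seg 1 [0°–145.8°] cycloidal, h=27: full span → s += 27 → s = 27.0000
seg 2 [145.8°–327°] simple-harmonic, h=-11: θ=264.4° here. β=118.6, B=181.2. -11/2·(1 − cos(π·0.6545)) = -8.0664 → s = 18.9336

18.9336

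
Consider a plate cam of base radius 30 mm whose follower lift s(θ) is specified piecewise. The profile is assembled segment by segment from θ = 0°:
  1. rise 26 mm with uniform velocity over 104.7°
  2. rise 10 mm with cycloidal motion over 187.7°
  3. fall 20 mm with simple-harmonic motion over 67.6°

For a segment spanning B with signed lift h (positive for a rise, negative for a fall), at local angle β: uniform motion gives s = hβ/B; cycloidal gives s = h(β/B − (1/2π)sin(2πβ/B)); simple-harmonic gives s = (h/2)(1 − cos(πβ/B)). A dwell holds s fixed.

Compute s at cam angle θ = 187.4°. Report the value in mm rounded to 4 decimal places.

seg 1 [0°–104.7°] uniform, h=26: full span → s += 26 → s = 26.0000
seg 2 [104.7°–292.4°] cycloidal, h=10: θ=187.4° here. β=82.7, B=187.7. 10·(0.4406 − sin(2π·0.4406)/(2π)) = 3.8256 → s = 29.8256

29.8256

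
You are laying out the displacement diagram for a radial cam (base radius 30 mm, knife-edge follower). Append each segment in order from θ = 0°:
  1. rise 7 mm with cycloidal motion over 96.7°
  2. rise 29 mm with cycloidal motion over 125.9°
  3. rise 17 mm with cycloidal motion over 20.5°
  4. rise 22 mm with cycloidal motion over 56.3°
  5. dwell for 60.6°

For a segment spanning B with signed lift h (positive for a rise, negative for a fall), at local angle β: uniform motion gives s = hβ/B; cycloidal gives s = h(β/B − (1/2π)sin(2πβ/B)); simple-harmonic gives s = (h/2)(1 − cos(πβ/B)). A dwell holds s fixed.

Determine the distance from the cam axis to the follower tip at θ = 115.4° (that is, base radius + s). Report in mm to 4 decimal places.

seg 1 [0°–96.7°] cycloidal, h=7: full span → s += 7 → s = 7.0000
seg 2 [96.7°–222.6°] cycloidal, h=29: θ=115.4° here. β=18.7, B=125.9. 29·(0.1485 − sin(2π·0.1485)/(2π)) = 0.5986 → s = 7.5986
radial distance = base radius + s = 30 + 7.5986 = 37.5986

37.5986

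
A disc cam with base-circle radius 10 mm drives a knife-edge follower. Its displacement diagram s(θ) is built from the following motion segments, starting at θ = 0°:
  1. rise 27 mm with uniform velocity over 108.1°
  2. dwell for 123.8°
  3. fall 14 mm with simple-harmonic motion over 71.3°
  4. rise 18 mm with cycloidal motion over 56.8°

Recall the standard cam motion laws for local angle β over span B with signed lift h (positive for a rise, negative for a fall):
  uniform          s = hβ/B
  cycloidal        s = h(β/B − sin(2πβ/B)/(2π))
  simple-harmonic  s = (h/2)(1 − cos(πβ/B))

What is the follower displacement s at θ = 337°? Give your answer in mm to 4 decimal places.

seg 1 [0°–108.1°] uniform, h=27: full span → s += 27 → s = 27.0000
seg 2 [108.1°–231.9°] dwell: s stays 27.0000
seg 3 [231.9°–303.2°] simple-harmonic, h=-14: full span → s += -14 → s = 13.0000
seg 4 [303.2°–360°] cycloidal, h=18: θ=337° here. β=33.8, B=56.8. 18·(0.5951 − sin(2π·0.5951)/(2π)) = 12.3226 → s = 25.3226

25.3226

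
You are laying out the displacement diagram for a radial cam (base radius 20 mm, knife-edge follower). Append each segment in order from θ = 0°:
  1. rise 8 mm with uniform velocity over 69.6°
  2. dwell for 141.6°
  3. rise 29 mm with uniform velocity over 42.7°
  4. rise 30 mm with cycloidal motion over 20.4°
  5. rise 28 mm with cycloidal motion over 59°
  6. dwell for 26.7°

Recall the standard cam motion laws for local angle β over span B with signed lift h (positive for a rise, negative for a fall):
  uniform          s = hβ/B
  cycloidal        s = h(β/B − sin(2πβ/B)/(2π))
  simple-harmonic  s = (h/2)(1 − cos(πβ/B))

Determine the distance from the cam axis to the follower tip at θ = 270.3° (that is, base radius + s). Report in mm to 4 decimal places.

seg 1 [0°–69.6°] uniform, h=8: full span → s += 8 → s = 8.0000
seg 2 [69.6°–211.2°] dwell: s stays 8.0000
seg 3 [211.2°–253.9°] uniform, h=29: full span → s += 29 → s = 37.0000
seg 4 [253.9°–274.3°] cycloidal, h=30: θ=270.3° here. β=16.4, B=20.4. 30·(0.8039 − sin(2π·0.8039)/(2π)) = 28.6209 → s = 65.6209
radial distance = base radius + s = 20 + 65.6209 = 85.6209

85.6209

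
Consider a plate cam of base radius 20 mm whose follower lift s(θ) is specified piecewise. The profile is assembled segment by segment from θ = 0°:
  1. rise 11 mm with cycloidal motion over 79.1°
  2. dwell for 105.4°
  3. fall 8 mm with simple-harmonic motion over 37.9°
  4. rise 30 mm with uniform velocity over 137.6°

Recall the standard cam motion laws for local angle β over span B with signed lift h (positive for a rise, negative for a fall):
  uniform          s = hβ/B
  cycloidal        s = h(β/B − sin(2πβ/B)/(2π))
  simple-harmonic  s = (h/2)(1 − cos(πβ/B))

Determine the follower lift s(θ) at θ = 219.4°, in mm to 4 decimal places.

seg 1 [0°–79.1°] cycloidal, h=11: full span → s += 11 → s = 11.0000
seg 2 [79.1°–184.5°] dwell: s stays 11.0000
seg 3 [184.5°–222.4°] simple-harmonic, h=-8: θ=219.4° here. β=34.9, B=37.9. -8/2·(1 − cos(π·0.9208)) = -7.8770 → s = 3.1230

3.1230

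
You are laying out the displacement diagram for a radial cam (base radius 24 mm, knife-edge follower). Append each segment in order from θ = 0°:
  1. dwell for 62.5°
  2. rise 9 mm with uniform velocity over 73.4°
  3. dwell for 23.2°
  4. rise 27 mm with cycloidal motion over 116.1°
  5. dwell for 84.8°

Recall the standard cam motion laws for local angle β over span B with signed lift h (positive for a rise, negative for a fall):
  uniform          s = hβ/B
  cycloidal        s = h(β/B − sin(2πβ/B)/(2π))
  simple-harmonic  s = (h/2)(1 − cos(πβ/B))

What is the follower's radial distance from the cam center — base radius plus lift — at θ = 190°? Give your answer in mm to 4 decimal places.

seg 1 [0°–62.5°] dwell: s stays 0.0000
seg 2 [62.5°–135.9°] uniform, h=9: full span → s += 9 → s = 9.0000
seg 3 [135.9°–159.1°] dwell: s stays 9.0000
seg 4 [159.1°–275.2°] cycloidal, h=27: θ=190° here. β=30.9, B=116.1. 27·(0.2661 − sin(2π·0.2661)/(2π)) = 2.9110 → s = 11.9110
radial distance = base radius + s = 24 + 11.9110 = 35.9110

35.9110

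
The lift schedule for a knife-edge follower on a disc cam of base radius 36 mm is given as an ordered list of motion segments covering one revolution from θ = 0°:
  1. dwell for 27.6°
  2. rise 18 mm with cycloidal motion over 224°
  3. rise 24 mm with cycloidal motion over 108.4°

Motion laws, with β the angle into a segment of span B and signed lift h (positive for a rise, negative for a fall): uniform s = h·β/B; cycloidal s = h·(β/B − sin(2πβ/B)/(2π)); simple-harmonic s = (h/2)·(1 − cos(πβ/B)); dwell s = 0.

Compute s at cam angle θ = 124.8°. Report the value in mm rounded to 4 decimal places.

seg 1 [0°–27.6°] dwell: s stays 0.0000
seg 2 [27.6°–251.6°] cycloidal, h=18: θ=124.8° here. β=97.2, B=224. 18·(0.4339 − sin(2π·0.4339)/(2π)) = 6.6553 → s = 6.6553

6.6553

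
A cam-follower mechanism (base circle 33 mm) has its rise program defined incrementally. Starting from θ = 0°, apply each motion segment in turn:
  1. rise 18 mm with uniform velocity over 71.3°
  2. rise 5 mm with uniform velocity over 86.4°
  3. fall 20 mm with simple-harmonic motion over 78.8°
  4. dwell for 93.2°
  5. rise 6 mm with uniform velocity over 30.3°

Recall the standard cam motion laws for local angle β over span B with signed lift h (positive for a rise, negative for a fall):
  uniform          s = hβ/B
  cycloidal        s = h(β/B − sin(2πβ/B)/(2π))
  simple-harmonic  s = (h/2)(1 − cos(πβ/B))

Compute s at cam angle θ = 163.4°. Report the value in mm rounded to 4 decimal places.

seg 1 [0°–71.3°] uniform, h=18: full span → s += 18 → s = 18.0000
seg 2 [71.3°–157.7°] uniform, h=5: full span → s += 5 → s = 23.0000
seg 3 [157.7°–236.5°] simple-harmonic, h=-20: θ=163.4° here. β=5.7, B=78.8. -20/2·(1 − cos(π·0.0723)) = -0.2571 → s = 22.7429

22.7429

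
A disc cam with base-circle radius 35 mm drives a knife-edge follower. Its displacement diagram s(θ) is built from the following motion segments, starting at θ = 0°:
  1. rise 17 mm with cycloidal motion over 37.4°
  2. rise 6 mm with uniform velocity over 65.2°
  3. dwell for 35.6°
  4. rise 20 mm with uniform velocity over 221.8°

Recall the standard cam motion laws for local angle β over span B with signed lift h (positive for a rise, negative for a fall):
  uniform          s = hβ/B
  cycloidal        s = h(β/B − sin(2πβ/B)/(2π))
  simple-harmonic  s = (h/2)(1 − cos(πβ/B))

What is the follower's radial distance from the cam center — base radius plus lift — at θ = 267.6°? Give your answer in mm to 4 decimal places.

seg 1 [0°–37.4°] cycloidal, h=17: full span → s += 17 → s = 17.0000
seg 2 [37.4°–102.6°] uniform, h=6: full span → s += 6 → s = 23.0000
seg 3 [102.6°–138.2°] dwell: s stays 23.0000
seg 4 [138.2°–360°] uniform, h=20: θ=267.6° here. β=129.4, B=221.8. 20·129.4/221.8 = 11.6682 → s = 34.6682
radial distance = base radius + s = 35 + 34.6682 = 69.6682

69.6682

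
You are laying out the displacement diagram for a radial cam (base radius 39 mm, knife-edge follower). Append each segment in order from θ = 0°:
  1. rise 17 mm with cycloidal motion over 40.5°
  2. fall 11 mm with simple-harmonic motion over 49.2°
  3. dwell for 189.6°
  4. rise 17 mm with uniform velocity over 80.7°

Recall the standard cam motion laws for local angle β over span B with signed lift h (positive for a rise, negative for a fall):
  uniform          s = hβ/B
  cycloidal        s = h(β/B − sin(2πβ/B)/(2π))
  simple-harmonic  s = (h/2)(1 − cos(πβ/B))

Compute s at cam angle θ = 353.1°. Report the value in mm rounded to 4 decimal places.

seg 1 [0°–40.5°] cycloidal, h=17: full span → s += 17 → s = 17.0000
seg 2 [40.5°–89.7°] simple-harmonic, h=-11: full span → s += -11 → s = 6.0000
seg 3 [89.7°–279.3°] dwell: s stays 6.0000
seg 4 [279.3°–360°] uniform, h=17: θ=353.1° here. β=73.8, B=80.7. 17·73.8/80.7 = 15.5465 → s = 21.5465

21.5465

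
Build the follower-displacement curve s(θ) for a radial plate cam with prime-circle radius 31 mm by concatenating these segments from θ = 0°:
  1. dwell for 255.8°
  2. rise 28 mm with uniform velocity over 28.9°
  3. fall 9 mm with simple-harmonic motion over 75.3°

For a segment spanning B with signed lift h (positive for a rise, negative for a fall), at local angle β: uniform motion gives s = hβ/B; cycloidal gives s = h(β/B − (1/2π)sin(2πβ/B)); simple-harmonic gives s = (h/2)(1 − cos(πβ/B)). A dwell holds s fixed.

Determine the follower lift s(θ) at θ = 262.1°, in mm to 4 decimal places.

seg 1 [0°–255.8°] dwell: s stays 0.0000
seg 2 [255.8°–284.7°] uniform, h=28: θ=262.1° here. β=6.3, B=28.9. 28·6.3/28.9 = 6.1038 → s = 6.1038

6.1038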